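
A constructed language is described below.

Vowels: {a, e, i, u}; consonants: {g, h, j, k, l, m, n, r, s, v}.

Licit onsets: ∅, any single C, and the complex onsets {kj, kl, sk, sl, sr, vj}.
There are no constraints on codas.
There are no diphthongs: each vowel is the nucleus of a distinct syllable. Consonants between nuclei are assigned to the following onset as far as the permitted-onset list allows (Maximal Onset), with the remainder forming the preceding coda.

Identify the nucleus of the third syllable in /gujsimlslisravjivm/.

i

The vowels are u, i, i, a, i — 5 nuclei, so 5 syllables.
The third nucleus (vowel 3 from the left) is /i/.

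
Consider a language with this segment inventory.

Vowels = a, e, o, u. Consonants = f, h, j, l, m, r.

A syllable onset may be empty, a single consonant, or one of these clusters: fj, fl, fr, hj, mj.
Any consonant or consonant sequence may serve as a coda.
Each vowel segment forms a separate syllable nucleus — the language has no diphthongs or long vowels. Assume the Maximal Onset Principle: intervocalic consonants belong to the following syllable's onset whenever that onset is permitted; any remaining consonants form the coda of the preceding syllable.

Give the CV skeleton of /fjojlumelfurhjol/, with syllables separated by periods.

The vowels are o, u, e, u, o — 5 nuclei, so 5 syllables.
Between /o/ (V1) and /u/ (V2): /jl/ — longest licit onset from the right is /l/, leaving /j/ as coda.
Between /u/ (V2) and /e/ (V3): just /m/ — single C goes to the following onset.
Between /e/ (V3) and /u/ (V4): /lf/; trying suffixes from longest down, /f/ is the first permitted one, so coda /l/ | onset /f/.
Between /u/ (V4) and /o/ (V5): /rhj/; trying suffixes from longest down, /hj/ is the first permitted one, so coda /r/ | onset /hj/.
Syllabification: fjoj.lu.mel.fur.hjol.
Mapping each syllable to C/V: /fjoj/ → CCVC, /lu/ → CV, /mel/ → CVC, /fur/ → CVC, /hjol/ → CCVC.

CCVC.CV.CVC.CVC.CCVC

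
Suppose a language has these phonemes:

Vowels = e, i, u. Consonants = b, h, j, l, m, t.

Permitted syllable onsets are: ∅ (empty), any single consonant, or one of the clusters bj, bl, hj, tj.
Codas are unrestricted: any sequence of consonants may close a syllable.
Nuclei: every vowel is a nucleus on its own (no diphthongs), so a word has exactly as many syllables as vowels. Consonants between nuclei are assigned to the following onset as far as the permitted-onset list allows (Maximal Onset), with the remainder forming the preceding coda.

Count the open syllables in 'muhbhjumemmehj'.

1

Vowels present: u, u, e, e; each is a nucleus, giving 4 syllables.
σ1/σ2 boundary: /hbhj/; trying suffixes from longest down, /hj/ is the first permitted one, so coda /hb/ | onset /hj/.
σ2/σ3 boundary: /m/ → onset of the next syllable (single consonants are always licit onsets).
σ3/σ4 boundary: cluster /mm/ — the longest permitted-onset suffix is /m/; onset = /m/, preceding coda = /m/.
So the parse is muhb.hju.mem.mehj.
Classifying each syllable: /muhb/ (closed), /hju/ (open), /mem/ (closed), /mehj/ (closed).
Open syllables: 1.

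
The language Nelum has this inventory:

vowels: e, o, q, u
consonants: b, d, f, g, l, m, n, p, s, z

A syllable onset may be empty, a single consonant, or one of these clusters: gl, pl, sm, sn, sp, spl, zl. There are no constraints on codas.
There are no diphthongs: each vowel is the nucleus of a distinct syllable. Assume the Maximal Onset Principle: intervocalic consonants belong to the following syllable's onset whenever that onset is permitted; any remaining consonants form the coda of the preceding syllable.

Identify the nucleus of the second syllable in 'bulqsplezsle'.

Nuclei (vowels): u, q, e, e → 4 syllables.
The second nucleus (vowel 2 from the left) is /q/.

q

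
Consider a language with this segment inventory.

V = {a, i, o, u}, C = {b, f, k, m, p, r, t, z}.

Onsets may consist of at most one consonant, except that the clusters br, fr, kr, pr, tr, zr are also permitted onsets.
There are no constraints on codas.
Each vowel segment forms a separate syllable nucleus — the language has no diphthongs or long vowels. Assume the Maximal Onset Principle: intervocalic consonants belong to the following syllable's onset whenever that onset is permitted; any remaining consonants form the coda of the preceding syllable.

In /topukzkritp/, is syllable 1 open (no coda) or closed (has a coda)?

open

Nuclei (vowels): o, u, i → 3 syllables.
/o…u/ gap (V1→V2): /p/ → onset of the next syllable (single consonants are always licit onsets).
/u…i/ gap (V2→V3): /kzkr/; trying suffixes from longest down, /kr/ is the first permitted one, so coda /kz/ | onset /kr/.
So the parse is to.pukz.kritp.
Syllable 1 is /to/; it ends in its nucleus with no coda, so it is open.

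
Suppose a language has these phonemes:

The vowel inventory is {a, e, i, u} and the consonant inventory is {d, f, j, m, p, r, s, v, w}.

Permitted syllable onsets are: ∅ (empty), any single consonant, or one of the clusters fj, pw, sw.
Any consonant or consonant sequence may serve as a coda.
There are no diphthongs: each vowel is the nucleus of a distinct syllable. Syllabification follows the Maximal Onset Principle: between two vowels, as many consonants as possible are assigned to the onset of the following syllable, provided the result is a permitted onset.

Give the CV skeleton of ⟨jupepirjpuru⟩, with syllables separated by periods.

CV.CV.CVCC.CV.CV

The vowels are u, e, i, u, u — 5 nuclei, so 5 syllables.
/u…e/ gap (V1→V2): /p/ → onset of the next syllable (single consonants are always licit onsets).
/e…i/ gap (V2→V3): /p/ → onset of the next syllable (single consonants are always licit onsets).
/i…u/ gap (V3→V4): /rjp/; trying suffixes from longest down, /p/ is the first permitted one, so coda /rj/ | onset /p/.
/u…u/ gap (V4→V5): just /r/ — single C goes to the following onset.
So the parse is ju.pe.pirj.pu.ru.
Mapping each syllable to C/V: /ju/ → CV, /pe/ → CV, /pirj/ → CVCC, /pu/ → CV, /ru/ → CV.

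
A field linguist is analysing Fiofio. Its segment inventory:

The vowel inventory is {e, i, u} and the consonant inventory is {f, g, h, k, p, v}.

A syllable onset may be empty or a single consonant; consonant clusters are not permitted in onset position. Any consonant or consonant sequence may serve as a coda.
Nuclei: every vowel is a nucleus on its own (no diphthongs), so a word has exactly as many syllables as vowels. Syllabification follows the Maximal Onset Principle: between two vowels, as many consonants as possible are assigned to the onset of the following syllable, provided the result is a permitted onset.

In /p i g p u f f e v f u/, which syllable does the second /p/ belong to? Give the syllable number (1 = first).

Vowels present: i, u, e, u; each is a nucleus, giving 4 syllables.
/i…u/ gap (V1→V2): /gp/ splits as /g/ + /p/ (/p/ is the longest suffix that is a licit onset).
/u…e/ gap (V2→V3): cluster /ff/ — the longest permitted-onset suffix is /f/; onset = /f/, preceding coda = /f/.
/e…u/ gap (V3→V4): /vf/; trying suffixes from longest down, /f/ is the first permitted one, so coda /v/ | onset /f/.
Putting it together: pig.puf.fev.fu.
The second /p/ is in the onset of syllable 2 (/puf/).

2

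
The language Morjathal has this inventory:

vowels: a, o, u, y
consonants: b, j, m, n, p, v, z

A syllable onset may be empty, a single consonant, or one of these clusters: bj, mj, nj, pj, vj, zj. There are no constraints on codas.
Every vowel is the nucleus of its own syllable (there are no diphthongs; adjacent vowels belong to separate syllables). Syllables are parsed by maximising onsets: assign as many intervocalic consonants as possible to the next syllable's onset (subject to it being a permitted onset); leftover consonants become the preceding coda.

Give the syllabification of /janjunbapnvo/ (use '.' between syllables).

Nuclei (vowels): a, u, a, o → 4 syllables.
σ1/σ2 boundary: /nj/ — entire cluster is a permitted onset → onset /nj/, coda ∅.
σ2/σ3 boundary: /nb/ — longest licit onset from the right is /b/, leaving /n/ as coda.
σ3/σ4 boundary: cluster /pnv/ — the longest permitted-onset suffix is /v/; onset = /v/, preceding coda = /pn/.

ja.njun.bapn.vo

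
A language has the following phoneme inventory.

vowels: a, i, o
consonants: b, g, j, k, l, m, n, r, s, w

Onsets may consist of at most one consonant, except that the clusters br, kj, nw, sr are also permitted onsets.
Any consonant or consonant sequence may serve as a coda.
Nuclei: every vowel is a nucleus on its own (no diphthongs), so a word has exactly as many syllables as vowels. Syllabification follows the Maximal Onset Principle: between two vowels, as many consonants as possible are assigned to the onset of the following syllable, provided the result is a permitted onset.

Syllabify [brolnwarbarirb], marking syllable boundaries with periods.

brol.nwar.ba.rirb

Vowels present: o, a, a, i; each is a nucleus, giving 4 syllables.
V1 /o/ – V2 /a/: cluster /lnw/ — the longest permitted-onset suffix is /nw/; onset = /nw/, preceding coda = /l/.
V2 /a/ – V3 /a/: /rb/ splits as /r/ + /b/ (/b/ is the longest suffix that is a licit onset).
V3 /a/ – V4 /i/: just /r/ — single C goes to the following onset.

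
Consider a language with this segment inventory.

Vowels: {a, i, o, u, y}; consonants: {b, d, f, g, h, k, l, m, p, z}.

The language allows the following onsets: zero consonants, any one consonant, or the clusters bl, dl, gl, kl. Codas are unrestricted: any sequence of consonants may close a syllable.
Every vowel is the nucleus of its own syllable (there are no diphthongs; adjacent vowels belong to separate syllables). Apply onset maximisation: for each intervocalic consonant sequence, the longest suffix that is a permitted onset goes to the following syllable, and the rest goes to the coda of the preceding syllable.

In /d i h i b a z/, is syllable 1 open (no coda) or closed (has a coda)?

open

Nuclei (vowels): i, i, a → 3 syllables.
σ1/σ2 boundary: just /h/ — single C goes to the following onset.
σ2/σ3 boundary: /b/ → onset of the next syllable (single consonants are always licit onsets).
Syllabification: di.hi.baz.
Syllable 1 is /di/; it ends in its nucleus with no coda, so it is open.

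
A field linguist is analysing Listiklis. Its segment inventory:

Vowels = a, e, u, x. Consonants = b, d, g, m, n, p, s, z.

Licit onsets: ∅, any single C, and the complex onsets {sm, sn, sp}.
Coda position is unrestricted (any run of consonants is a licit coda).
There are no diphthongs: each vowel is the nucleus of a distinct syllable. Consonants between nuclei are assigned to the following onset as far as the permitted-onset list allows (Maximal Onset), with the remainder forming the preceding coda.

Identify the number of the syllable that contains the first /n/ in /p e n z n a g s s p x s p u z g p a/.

1

The vowels are e, a, x, u, a — 5 nuclei, so 5 syllables.
/e…a/ gap (V1→V2): cluster /nzn/ — the longest permitted-onset suffix is /n/; onset = /n/, preceding coda = /nz/.
/a…x/ gap (V2→V3): cluster /gssp/ — the longest permitted-onset suffix is /sp/; onset = /sp/, preceding coda = /gs/.
/x…u/ gap (V3→V4): cluster /sp/ — /sp/ is itself a permitted onset, so the whole cluster goes right; preceding coda = ∅.
/u…a/ gap (V4→V5): /zgp/ — longest licit onset from the right is /p/, leaving /zg/ as coda.
So the parse is penz.nags.spx.spuzg.pa.
The first /n/ is in the coda of syllable 1 (/penz/).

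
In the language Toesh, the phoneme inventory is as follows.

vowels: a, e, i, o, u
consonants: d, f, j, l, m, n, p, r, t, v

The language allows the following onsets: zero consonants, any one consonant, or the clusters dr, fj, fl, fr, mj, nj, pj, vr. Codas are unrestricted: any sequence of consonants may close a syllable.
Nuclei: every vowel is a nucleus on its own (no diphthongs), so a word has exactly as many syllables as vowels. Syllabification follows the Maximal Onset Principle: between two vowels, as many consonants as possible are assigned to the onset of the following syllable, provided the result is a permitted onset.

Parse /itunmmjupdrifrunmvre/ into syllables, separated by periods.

The vowels are i, u, u, i, u, e — 6 nuclei, so 6 syllables.
V1 /i/ – V2 /u/: /t/ → onset of the next syllable (single consonants are always licit onsets).
V2 /u/ – V3 /u/: /nmmj/ — longest licit onset from the right is /mj/, leaving /nm/ as coda.
V3 /u/ – V4 /i/: cluster /pdr/ — the longest permitted-onset suffix is /dr/; onset = /dr/, preceding coda = /p/.
V4 /i/ – V5 /u/: /fr/ — entire cluster is a permitted onset → onset /fr/, coda ∅.
V5 /u/ – V6 /e/: /nmvr/; trying suffixes from longest down, /vr/ is the first permitted one, so coda /nm/ | onset /vr/.

i.tunm.mjup.dri.frunm.vre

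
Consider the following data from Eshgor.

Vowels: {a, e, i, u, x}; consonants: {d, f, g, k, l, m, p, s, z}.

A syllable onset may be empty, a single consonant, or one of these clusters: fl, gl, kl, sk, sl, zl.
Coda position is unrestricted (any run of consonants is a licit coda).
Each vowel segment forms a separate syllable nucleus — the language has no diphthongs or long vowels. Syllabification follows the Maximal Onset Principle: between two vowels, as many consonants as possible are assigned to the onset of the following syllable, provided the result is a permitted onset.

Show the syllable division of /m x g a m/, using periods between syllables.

mx.gam

Nuclei (vowels): x, a → 2 syllables.
/x…a/ gap (V1→V2): /g/ is a single consonant, so it becomes the next onset.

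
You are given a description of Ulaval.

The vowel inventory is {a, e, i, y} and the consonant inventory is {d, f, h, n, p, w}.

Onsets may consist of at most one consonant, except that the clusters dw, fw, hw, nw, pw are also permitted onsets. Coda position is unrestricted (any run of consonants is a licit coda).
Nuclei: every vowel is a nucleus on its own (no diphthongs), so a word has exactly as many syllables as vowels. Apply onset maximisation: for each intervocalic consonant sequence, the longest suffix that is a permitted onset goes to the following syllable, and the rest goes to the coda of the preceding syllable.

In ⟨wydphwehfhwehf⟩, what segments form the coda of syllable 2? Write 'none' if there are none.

hf

Vowels present: y, e, e; each is a nucleus, giving 3 syllables.
Between /y/ (V1) and /e/ (V2): /dphw/; trying suffixes from longest down, /hw/ is the first permitted one, so coda /dp/ | onset /hw/.
Between /e/ (V2) and /e/ (V3): /hfhw/; trying suffixes from longest down, /hw/ is the first permitted one, so coda /hf/ | onset /hw/.
Syllabification: wydp.hwehf.hwehf.
Syllable 2 is /hwehf/: onset /hw/, nucleus /e/, coda /hf/.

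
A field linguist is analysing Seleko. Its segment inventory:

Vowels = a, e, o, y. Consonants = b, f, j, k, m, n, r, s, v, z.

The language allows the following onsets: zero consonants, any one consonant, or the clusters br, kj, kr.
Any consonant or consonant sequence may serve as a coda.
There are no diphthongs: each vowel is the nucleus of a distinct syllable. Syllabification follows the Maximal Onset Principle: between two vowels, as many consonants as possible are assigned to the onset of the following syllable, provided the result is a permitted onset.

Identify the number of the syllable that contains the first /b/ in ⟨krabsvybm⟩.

1

The vowels are a, y — 2 nuclei, so 2 syllables.
Between /a/ (V1) and /y/ (V2): /bsv/ — longest licit onset from the right is /v/, leaving /bs/ as coda.
So the parse is krabs.vybm.
The first /b/ is in the coda of syllable 1 (/krabs/).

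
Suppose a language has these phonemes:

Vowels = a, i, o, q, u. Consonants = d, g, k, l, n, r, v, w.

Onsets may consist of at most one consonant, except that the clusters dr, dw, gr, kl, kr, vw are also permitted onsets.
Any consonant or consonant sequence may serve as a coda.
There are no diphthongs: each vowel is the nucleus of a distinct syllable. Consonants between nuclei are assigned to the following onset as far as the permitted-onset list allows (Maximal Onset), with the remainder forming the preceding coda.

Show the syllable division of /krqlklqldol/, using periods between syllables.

Vowels present: q, q, o; each is a nucleus, giving 3 syllables.
Between /q/ (V1) and /q/ (V2): cluster /lkl/ — the longest permitted-onset suffix is /kl/; onset = /kl/, preceding coda = /l/.
Between /q/ (V2) and /o/ (V3): /ld/; trying suffixes from longest down, /d/ is the first permitted one, so coda /l/ | onset /d/.

krql.klql.dol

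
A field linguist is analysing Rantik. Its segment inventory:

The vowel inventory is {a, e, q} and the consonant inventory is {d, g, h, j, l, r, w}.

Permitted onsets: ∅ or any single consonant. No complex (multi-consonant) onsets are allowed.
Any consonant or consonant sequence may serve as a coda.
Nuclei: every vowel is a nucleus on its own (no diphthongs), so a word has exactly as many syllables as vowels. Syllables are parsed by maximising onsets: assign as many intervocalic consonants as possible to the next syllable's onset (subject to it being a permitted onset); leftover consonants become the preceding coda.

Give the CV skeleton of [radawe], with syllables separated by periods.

CV.CV.CV

Vowels present: a, a, e; each is a nucleus, giving 3 syllables.
Between /a/ (V1) and /a/ (V2): /d/ → onset of the next syllable (single consonants are always licit onsets).
Between /a/ (V2) and /e/ (V3): /w/ is a single consonant, so it becomes the next onset.
Syllabification: ra.da.we.
Mapping each syllable to C/V: /ra/ → CV, /da/ → CV, /we/ → CV.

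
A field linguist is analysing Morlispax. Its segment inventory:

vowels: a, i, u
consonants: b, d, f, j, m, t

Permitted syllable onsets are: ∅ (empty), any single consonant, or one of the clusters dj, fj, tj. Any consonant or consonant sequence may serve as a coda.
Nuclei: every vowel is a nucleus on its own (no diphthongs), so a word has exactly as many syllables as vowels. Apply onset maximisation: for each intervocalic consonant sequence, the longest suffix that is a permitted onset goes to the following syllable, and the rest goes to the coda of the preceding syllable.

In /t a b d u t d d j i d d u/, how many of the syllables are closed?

Nuclei (vowels): a, u, i, u → 4 syllables.
σ1/σ2 boundary: cluster /bd/ — the longest permitted-onset suffix is /d/; onset = /d/, preceding coda = /b/.
σ2/σ3 boundary: /tddj/ — longest licit onset from the right is /dj/, leaving /td/ as coda.
σ3/σ4 boundary: /dd/ — longest licit onset from the right is /d/, leaving /d/ as coda.
So the parse is tab.dutd.djid.du.
Classifying each syllable: /tab/ (closed), /dutd/ (closed), /djid/ (closed), /du/ (open).
Closed syllables: 3.

3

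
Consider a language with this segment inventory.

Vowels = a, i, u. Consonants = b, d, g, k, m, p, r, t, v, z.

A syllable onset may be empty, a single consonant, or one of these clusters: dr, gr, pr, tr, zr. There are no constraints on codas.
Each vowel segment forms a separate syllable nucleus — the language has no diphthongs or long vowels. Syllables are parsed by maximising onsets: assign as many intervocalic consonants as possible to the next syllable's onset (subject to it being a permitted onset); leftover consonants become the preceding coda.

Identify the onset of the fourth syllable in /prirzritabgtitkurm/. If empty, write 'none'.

t

Vowels present: i, i, a, i, u; each is a nucleus, giving 5 syllables.
V1 /i/ – V2 /i/: /rzr/ splits as /r/ + /zr/ (/zr/ is the longest suffix that is a licit onset).
V2 /i/ – V3 /a/: just /t/ — single C goes to the following onset.
V3 /a/ – V4 /i/: cluster /bgt/ — the longest permitted-onset suffix is /t/; onset = /t/, preceding coda = /bg/.
V4 /i/ – V5 /u/: cluster /tk/ — the longest permitted-onset suffix is /k/; onset = /k/, preceding coda = /t/.
So the parse is prir.zri.tabg.tit.kurm.
Syllable 4 is /tit/: onset /t/, nucleus /i/, coda /t/.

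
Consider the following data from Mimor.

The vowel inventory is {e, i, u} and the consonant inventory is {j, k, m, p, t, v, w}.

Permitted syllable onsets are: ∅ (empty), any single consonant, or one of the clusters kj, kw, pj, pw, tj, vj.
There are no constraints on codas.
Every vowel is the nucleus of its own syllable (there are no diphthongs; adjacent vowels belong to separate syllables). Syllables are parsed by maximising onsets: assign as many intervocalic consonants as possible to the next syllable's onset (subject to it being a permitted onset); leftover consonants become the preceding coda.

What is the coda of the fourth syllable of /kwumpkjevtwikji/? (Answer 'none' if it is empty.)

none

The vowels are u, e, i, i — 4 nuclei, so 4 syllables.
σ1/σ2 boundary: /mpkj/ splits as /mp/ + /kj/ (/kj/ is the longest suffix that is a licit onset).
σ2/σ3 boundary: /vtw/ — longest licit onset from the right is /w/, leaving /vt/ as coda.
σ3/σ4 boundary: /kj/ is a licit onset in full, so it all attaches to the next syllable.
Syllabification: kwump.kjevt.wi.kji.
Syllable 4 is /kji/: onset /kj/, nucleus /i/, coda ∅.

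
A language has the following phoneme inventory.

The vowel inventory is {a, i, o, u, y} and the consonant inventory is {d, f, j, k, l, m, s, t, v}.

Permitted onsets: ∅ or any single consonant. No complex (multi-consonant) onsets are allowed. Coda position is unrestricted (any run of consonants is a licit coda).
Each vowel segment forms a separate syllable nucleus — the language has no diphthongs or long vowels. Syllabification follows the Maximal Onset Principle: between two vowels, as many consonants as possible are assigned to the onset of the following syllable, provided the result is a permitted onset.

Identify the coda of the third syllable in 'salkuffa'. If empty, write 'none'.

The vowels are a, u, a — 3 nuclei, so 3 syllables.
/a…u/ gap (V1→V2): /lk/; trying suffixes from longest down, /k/ is the first permitted one, so coda /l/ | onset /k/.
/u…a/ gap (V2→V3): /ff/ — longest licit onset from the right is /f/, leaving /f/ as coda.
Syllabification: sal.kuf.fa.
Syllable 3 is /fa/: onset /f/, nucleus /a/, coda ∅.

none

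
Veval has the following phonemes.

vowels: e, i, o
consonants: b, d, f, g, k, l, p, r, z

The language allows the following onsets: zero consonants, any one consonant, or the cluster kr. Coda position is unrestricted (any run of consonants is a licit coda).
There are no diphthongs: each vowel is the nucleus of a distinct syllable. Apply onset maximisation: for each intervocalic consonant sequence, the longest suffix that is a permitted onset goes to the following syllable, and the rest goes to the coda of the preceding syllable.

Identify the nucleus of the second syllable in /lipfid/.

i

Vowels present: i, i; each is a nucleus, giving 2 syllables.
The second nucleus (vowel 2 from the left) is /i/.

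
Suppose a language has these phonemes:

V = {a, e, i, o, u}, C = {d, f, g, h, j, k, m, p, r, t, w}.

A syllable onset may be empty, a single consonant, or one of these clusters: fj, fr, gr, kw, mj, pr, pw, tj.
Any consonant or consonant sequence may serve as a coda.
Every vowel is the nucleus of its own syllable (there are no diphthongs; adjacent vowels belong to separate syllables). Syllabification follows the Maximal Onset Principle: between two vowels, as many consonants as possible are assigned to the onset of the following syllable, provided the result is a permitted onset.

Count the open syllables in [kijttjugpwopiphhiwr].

1

Vowels present: i, u, o, i, i; each is a nucleus, giving 5 syllables.
σ1/σ2 boundary: cluster /jttj/ — the longest permitted-onset suffix is /tj/; onset = /tj/, preceding coda = /jt/.
σ2/σ3 boundary: /gpw/; trying suffixes from longest down, /pw/ is the first permitted one, so coda /g/ | onset /pw/.
σ3/σ4 boundary: /p/ is a single consonant, so it becomes the next onset.
σ4/σ5 boundary: /phh/ splits as /ph/ + /h/ (/h/ is the longest suffix that is a licit onset).
Result: kijt.tjug.pwo.piph.hiwr.
Classifying each syllable: /kijt/ (closed), /tjug/ (closed), /pwo/ (open), /piph/ (closed), /hiwr/ (closed).
Open syllables: 1.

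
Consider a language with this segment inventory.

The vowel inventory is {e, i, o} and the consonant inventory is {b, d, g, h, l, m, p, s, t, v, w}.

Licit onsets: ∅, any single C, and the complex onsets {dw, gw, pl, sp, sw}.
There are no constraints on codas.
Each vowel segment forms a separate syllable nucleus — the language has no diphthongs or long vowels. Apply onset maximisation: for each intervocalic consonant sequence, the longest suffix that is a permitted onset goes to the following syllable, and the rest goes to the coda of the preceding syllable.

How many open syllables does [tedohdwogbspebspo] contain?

2

The vowels are e, o, o, e, o — 5 nuclei, so 5 syllables.
V1 /e/ – V2 /o/: /d/ → onset of the next syllable (single consonants are always licit onsets).
V2 /o/ – V3 /o/: /hdw/ splits as /h/ + /dw/ (/dw/ is the longest suffix that is a licit onset).
V3 /o/ – V4 /e/: cluster /gbsp/ — the longest permitted-onset suffix is /sp/; onset = /sp/, preceding coda = /gb/.
V4 /e/ – V5 /o/: /bsp/ splits as /b/ + /sp/ (/sp/ is the longest suffix that is a licit onset).
So the parse is te.doh.dwogb.speb.spo.
Classifying each syllable: /te/ (open), /doh/ (closed), /dwogb/ (closed), /speb/ (closed), /spo/ (open).
Open syllables: 2.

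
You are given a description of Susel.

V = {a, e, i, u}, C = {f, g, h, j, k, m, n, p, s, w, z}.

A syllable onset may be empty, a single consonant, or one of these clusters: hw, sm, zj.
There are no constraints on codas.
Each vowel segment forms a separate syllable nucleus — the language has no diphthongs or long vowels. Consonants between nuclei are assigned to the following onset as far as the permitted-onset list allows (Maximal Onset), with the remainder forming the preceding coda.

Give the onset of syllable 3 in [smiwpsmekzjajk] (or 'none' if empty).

zj

Nuclei (vowels): i, e, a → 3 syllables.
σ1/σ2 boundary: /wpsm/ — longest licit onset from the right is /sm/, leaving /wp/ as coda.
σ2/σ3 boundary: cluster /kzj/ — the longest permitted-onset suffix is /zj/; onset = /zj/, preceding coda = /k/.
So the parse is smiwp.smek.zjajk.
Syllable 3 is /zjajk/: onset /zj/, nucleus /a/, coda /jk/.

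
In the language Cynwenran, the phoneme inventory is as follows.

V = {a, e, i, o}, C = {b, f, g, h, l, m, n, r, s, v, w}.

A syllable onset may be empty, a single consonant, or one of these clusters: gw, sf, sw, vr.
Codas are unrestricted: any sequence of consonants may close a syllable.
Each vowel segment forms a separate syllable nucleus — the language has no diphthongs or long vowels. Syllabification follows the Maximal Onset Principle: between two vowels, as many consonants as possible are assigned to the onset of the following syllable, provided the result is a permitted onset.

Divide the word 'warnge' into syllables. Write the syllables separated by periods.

warn.ge

Nuclei (vowels): a, e → 2 syllables.
/a…e/ gap (V1→V2): /rng/ splits as /rn/ + /g/ (/g/ is the longest suffix that is a licit onset).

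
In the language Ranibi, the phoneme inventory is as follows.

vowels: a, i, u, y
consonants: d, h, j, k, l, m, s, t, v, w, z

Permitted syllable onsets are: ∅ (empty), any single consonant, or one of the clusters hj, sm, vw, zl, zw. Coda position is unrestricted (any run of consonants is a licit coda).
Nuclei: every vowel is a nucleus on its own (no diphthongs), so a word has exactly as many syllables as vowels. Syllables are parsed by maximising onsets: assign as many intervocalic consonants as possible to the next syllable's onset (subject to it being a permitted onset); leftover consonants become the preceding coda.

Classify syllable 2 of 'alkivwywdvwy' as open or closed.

open

Nuclei (vowels): a, i, y, y → 4 syllables.
σ1/σ2 boundary: cluster /lk/ — the longest permitted-onset suffix is /k/; onset = /k/, preceding coda = /l/.
σ2/σ3 boundary: cluster /vw/ — /vw/ is itself a permitted onset, so the whole cluster goes right; preceding coda = ∅.
σ3/σ4 boundary: cluster /wdvw/ — the longest permitted-onset suffix is /vw/; onset = /vw/, preceding coda = /wd/.
Syllabification: al.ki.vwywd.vwy.
Syllable 2 is /ki/; it ends in its nucleus with no coda, so it is open.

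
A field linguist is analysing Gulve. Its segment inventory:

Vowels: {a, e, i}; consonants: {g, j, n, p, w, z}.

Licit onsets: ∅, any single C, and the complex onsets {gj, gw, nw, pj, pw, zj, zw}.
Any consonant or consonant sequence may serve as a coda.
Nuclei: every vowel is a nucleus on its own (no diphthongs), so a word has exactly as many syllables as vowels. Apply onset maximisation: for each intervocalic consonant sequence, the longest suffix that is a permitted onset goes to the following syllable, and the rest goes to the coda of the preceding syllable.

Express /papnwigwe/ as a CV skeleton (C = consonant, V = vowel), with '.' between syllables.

The vowels are a, i, e — 3 nuclei, so 3 syllables.
Between /a/ (V1) and /i/ (V2): /pnw/ splits as /p/ + /nw/ (/nw/ is the longest suffix that is a licit onset).
Between /i/ (V2) and /e/ (V3): /gw/ — entire cluster is a permitted onset → onset /gw/, coda ∅.
Putting it together: pap.nwi.gwe.
Mapping each syllable to C/V: /pap/ → CVC, /nwi/ → CCV, /gwe/ → CCV.

CVC.CCV.CCV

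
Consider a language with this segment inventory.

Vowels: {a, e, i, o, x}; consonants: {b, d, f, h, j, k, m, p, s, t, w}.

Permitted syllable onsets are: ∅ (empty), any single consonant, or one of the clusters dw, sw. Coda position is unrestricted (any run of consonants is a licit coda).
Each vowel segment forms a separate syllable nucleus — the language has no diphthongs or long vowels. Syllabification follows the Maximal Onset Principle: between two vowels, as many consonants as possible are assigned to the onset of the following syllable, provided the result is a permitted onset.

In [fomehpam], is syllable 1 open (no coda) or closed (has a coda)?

open

Vowels present: o, e, a; each is a nucleus, giving 3 syllables.
σ1/σ2 boundary: just /m/ — single C goes to the following onset.
σ2/σ3 boundary: /hp/ splits as /h/ + /p/ (/p/ is the longest suffix that is a licit onset).
Result: fo.meh.pam.
Syllable 1 is /fo/; it ends in its nucleus with no coda, so it is open.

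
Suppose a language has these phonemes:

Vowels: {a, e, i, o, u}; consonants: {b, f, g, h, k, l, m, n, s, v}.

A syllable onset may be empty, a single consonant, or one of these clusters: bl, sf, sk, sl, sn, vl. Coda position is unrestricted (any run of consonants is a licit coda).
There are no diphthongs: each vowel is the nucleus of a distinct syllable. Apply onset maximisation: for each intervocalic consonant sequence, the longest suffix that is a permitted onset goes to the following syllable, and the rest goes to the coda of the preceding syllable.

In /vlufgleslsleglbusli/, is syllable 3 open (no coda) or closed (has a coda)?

Nuclei (vowels): u, e, e, u, i → 5 syllables.
Between /u/ (V1) and /e/ (V2): cluster /fgl/ — the longest permitted-onset suffix is /l/; onset = /l/, preceding coda = /fg/.
Between /e/ (V2) and /e/ (V3): /slsl/ splits as /sl/ + /sl/ (/sl/ is the longest suffix that is a licit onset).
Between /e/ (V3) and /u/ (V4): cluster /glb/ — the longest permitted-onset suffix is /b/; onset = /b/, preceding coda = /gl/.
Between /u/ (V4) and /i/ (V5): /sl/ is a licit onset in full, so it all attaches to the next syllable.
Putting it together: vlufg.lesl.slegl.bu.sli.
Syllable 3 is /slegl/ with coda /gl/, so it is closed.

closed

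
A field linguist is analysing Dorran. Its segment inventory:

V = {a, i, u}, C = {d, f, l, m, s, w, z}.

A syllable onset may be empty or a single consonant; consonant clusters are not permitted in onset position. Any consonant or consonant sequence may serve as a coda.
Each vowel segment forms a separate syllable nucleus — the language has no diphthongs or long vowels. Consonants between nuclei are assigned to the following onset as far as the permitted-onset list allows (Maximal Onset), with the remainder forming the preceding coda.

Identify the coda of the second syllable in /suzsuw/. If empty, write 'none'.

Nuclei (vowels): u, u → 2 syllables.
σ1/σ2 boundary: cluster /zs/ — the longest permitted-onset suffix is /s/; onset = /s/, preceding coda = /z/.
Putting it together: suz.suw.
Syllable 2 is /suw/: onset /s/, nucleus /u/, coda /w/.

w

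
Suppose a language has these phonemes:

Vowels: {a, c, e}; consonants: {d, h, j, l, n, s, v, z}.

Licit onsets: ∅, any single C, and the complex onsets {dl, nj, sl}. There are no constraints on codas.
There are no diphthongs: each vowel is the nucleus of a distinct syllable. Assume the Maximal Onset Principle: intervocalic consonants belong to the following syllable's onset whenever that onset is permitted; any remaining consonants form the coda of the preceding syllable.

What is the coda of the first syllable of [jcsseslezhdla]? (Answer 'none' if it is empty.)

s

Nuclei (vowels): c, e, e, a → 4 syllables.
/c…e/ gap (V1→V2): /ss/; trying suffixes from longest down, /s/ is the first permitted one, so coda /s/ | onset /s/.
/e…e/ gap (V2→V3): cluster /sl/ — /sl/ is itself a permitted onset, so the whole cluster goes right; preceding coda = ∅.
/e…a/ gap (V3→V4): cluster /zhdl/ — the longest permitted-onset suffix is /dl/; onset = /dl/, preceding coda = /zh/.
Result: jcs.se.slezh.dla.
Syllable 1 is /jcs/: onset /j/, nucleus /c/, coda /s/.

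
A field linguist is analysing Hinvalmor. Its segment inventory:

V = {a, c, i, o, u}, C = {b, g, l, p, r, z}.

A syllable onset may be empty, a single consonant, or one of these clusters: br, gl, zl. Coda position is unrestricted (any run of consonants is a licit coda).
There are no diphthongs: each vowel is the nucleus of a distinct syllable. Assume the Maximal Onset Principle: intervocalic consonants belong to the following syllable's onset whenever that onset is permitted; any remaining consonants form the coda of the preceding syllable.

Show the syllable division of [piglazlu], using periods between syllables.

pi.gla.zlu

Nuclei (vowels): i, a, u → 3 syllables.
Between /i/ (V1) and /a/ (V2): /gl/ — entire cluster is a permitted onset → onset /gl/, coda ∅.
Between /a/ (V2) and /u/ (V3): /zl/ is a licit onset in full, so it all attaches to the next syllable.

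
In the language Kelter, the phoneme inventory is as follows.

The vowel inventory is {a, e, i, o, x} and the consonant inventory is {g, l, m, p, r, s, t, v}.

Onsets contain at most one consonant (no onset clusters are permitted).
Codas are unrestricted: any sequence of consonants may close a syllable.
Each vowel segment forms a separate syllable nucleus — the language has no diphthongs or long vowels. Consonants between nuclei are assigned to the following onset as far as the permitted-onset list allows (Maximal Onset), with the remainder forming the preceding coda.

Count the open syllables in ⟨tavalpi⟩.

Nuclei (vowels): a, a, i → 3 syllables.
σ1/σ2 boundary: /v/ → onset of the next syllable (single consonants are always licit onsets).
σ2/σ3 boundary: cluster /lp/ — the longest permitted-onset suffix is /p/; onset = /p/, preceding coda = /l/.
So the parse is ta.val.pi.
Classifying each syllable: /ta/ (open), /val/ (closed), /pi/ (open).
Open syllables: 2.

2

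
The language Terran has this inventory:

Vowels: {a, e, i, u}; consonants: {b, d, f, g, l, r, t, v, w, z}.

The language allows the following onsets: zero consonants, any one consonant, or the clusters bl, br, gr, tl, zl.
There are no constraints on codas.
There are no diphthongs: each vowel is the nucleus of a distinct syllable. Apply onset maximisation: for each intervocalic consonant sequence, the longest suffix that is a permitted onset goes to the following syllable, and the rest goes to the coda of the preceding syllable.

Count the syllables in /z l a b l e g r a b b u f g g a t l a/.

Nuclei (vowels): a, e, a, u, a, a → 6 syllables.

6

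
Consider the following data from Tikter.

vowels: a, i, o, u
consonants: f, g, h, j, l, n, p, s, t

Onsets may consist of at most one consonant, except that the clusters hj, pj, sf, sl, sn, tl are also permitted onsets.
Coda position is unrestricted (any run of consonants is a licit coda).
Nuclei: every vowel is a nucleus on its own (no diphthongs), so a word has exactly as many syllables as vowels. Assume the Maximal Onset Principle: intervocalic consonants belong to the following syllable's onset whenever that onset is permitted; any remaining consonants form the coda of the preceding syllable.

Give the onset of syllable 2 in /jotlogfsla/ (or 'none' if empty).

Nuclei (vowels): o, o, a → 3 syllables.
σ1/σ2 boundary: cluster /tl/ — /tl/ is itself a permitted onset, so the whole cluster goes right; preceding coda = ∅.
σ2/σ3 boundary: /gfsl/; trying suffixes from longest down, /sl/ is the first permitted one, so coda /gf/ | onset /sl/.
So the parse is jo.tlogf.sla.
Syllable 2 is /tlogf/: onset /tl/, nucleus /o/, coda /gf/.

tl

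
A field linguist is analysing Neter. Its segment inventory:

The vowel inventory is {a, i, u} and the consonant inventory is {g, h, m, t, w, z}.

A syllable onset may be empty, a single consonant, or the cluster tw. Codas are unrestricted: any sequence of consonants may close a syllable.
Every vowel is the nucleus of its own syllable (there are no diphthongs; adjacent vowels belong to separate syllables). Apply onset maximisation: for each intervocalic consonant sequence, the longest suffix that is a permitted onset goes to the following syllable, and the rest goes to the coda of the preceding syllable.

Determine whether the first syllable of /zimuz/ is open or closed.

open

Vowels present: i, u; each is a nucleus, giving 2 syllables.
/i…u/ gap (V1→V2): /m/ is a single consonant, so it becomes the next onset.
Syllabification: zi.muz.
Syllable 1 is /zi/; it ends in its nucleus with no coda, so it is open.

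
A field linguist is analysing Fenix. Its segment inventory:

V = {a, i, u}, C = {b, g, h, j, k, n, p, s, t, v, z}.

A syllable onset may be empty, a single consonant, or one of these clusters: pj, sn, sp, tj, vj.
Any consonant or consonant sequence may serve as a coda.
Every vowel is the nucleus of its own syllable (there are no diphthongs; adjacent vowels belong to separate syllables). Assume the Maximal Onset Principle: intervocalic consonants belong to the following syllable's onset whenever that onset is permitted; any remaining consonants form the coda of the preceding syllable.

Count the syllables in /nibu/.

2

The vowels are i, u — 2 nuclei, so 2 syllables.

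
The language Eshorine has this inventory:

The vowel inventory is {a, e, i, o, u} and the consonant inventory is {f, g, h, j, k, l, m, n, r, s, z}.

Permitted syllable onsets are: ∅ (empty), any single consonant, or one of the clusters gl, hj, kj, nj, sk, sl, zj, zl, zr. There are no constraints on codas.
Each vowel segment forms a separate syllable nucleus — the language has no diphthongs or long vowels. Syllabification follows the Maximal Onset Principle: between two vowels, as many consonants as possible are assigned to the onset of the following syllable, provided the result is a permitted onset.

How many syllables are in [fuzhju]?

The vowels are u, u — 2 nuclei, so 2 syllables.

2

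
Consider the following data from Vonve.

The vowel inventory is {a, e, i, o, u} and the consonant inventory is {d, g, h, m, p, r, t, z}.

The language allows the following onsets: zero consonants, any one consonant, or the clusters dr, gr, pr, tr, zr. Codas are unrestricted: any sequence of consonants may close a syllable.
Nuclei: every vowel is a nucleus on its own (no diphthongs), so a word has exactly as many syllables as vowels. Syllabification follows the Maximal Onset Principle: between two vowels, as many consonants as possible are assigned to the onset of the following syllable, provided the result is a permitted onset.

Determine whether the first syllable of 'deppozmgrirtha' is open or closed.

closed

Nuclei (vowels): e, o, i, a → 4 syllables.
/e…o/ gap (V1→V2): /pp/; trying suffixes from longest down, /p/ is the first permitted one, so coda /p/ | onset /p/.
/o…i/ gap (V2→V3): cluster /zmgr/ — the longest permitted-onset suffix is /gr/; onset = /gr/, preceding coda = /zm/.
/i…a/ gap (V3→V4): /rth/; trying suffixes from longest down, /h/ is the first permitted one, so coda /rt/ | onset /h/.
So the parse is dep.pozm.grirt.ha.
Syllable 1 is /dep/ with coda /p/, so it is closed.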